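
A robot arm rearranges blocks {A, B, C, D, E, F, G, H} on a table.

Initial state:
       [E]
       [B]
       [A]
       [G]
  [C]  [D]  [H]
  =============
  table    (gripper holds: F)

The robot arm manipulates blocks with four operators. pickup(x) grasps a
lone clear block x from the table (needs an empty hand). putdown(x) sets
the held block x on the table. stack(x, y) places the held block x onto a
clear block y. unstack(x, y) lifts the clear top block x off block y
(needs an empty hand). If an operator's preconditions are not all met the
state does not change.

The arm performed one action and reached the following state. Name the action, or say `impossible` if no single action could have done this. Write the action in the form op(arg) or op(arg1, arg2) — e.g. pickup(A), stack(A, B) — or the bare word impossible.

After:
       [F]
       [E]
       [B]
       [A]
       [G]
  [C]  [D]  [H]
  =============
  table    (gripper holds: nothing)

stack(F, E)

target: towers=[C; D/G/A/B/E/F; H] holding=-
        putdown(F) → towers=[C; D/G/A/B/E; F; H] holding=-
       stack(F, E) → towers=[C; D/G/A/B/E/F; H] holding=-  ← match
       stack(F, H) → towers=[C; D/G/A/B/E; H/F] holding=-
       stack(F, C) → towers=[C/F; D/G/A/B/E; H] holding=-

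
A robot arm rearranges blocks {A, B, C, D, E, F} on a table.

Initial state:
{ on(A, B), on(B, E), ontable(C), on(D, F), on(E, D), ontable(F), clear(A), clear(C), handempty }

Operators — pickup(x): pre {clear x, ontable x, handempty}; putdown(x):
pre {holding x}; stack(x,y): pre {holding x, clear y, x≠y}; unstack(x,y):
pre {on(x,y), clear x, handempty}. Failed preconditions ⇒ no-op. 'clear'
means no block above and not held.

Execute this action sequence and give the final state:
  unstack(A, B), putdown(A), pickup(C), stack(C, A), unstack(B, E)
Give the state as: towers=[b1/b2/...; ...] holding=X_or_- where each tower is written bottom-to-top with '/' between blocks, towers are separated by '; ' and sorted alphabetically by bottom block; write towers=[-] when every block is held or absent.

towers=[A/C; F/D/E] holding=B

step 1 (unstack(A, B)): towers=[C; F/D/E/B] holding=A
step 2 (putdown(A)): towers=[A; C; F/D/E/B] holding=-
step 3 (pickup(C)): towers=[A; F/D/E/B] holding=C
step 4 (stack(C, A)): towers=[A/C; F/D/E/B] holding=-
step 5 (unstack(B, E)): towers=[A/C; F/D/E] holding=B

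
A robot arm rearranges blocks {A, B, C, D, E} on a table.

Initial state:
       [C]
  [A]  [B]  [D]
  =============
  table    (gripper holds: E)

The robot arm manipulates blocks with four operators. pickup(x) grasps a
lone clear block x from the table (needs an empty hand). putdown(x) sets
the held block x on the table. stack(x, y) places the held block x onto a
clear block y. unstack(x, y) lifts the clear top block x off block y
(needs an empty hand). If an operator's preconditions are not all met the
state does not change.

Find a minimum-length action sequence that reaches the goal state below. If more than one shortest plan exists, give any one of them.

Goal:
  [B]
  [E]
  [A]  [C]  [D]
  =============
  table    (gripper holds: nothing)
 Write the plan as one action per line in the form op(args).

step 1 (stack(E, A)): towers=[A/E; B/C; D] holding=-
step 2 (unstack(C, B)): towers=[A/E; B; D] holding=C
step 3 (putdown(C)): towers=[A/E; B; C; D] holding=-
step 4 (pickup(B)): towers=[A/E; C; D] holding=B
step 5 (stack(B, E)): towers=[A/E/B; C; D] holding=-
goal check: towers=[A/E/B; C; D] holding=- — reached (length 5, optimal by BFS)

stack(E, A)
unstack(C, B)
putdown(C)
pickup(B)
stack(B, E)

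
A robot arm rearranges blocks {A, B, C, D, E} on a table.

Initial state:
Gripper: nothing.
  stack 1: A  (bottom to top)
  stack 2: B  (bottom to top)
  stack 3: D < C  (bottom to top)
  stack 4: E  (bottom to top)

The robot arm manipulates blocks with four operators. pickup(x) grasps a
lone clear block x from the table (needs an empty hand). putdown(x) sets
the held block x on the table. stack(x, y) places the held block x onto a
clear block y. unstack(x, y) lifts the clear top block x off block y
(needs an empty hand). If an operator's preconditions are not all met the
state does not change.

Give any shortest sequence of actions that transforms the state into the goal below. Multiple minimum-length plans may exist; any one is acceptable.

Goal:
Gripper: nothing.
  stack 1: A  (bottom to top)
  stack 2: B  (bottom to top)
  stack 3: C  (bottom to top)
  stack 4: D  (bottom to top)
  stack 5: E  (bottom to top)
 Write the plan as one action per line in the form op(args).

step 1 (unstack(C, D)): towers=[A; B; D; E] holding=C
step 2 (putdown(C)): towers=[A; B; C; D; E] holding=-
goal check: towers=[A; B; C; D; E] holding=- — reached (length 2, optimal by BFS)

unstack(C, D)
putdown(C)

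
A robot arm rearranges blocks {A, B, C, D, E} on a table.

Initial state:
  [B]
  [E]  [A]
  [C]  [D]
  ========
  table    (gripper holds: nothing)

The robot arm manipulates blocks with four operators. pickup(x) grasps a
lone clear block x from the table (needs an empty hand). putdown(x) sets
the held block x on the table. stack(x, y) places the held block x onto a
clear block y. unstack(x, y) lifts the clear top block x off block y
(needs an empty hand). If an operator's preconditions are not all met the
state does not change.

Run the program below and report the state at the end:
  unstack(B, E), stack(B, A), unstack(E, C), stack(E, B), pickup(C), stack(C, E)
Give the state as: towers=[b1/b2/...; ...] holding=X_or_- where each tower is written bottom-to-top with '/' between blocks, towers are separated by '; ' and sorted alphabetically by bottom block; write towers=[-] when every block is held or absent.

towers=[D/A/B/E/C] holding=-

step 1 (unstack(B, E)): towers=[C/E; D/A] holding=B
step 2 (stack(B, A)): towers=[C/E; D/A/B] holding=-
step 3 (unstack(E, C)): towers=[C; D/A/B] holding=E
step 4 (stack(E, B)): towers=[C; D/A/B/E] holding=-
step 5 (pickup(C)): towers=[D/A/B/E] holding=C
step 6 (stack(C, E)): towers=[D/A/B/E/C] holding=-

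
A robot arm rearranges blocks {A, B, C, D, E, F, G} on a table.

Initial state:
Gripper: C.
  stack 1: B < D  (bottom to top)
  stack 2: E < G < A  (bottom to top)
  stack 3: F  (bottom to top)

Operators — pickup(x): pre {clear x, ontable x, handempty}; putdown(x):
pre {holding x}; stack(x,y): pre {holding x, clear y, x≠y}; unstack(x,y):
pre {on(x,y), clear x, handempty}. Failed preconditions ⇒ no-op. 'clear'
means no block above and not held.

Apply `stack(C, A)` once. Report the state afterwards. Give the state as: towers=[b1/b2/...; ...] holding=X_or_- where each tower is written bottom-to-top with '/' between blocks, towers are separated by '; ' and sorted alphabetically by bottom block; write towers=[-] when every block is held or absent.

before: towers=[B/D; E/G/A; F] holding=C
pre[stack(C, A)]: holding(C) ok, clear(A) ok, C≠A ok
all met → apply stack(C, A)
after:  towers=[B/D; E/G/A/C; F] holding=-

towers=[B/D; E/G/A/C; F] holding=-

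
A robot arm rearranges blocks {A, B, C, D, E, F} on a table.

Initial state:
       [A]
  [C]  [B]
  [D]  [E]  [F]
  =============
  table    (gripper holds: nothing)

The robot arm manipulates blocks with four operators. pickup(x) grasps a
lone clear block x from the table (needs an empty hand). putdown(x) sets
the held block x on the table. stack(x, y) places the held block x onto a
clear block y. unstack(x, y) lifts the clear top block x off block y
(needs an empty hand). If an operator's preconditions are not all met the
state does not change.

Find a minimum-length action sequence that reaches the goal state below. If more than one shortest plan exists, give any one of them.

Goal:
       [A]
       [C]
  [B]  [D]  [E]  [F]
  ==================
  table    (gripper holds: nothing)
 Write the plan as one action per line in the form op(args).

step 1 (unstack(A, B)): towers=[D/C; E/B; F] holding=A
step 2 (stack(A, C)): towers=[D/C/A; E/B; F] holding=-
step 3 (unstack(B, E)): towers=[D/C/A; E; F] holding=B
step 4 (putdown(B)): towers=[B; D/C/A; E; F] holding=-
goal check: towers=[B; D/C/A; E; F] holding=- — reached (length 4, optimal by BFS)

unstack(A, B)
stack(A, C)
unstack(B, E)
putdown(B)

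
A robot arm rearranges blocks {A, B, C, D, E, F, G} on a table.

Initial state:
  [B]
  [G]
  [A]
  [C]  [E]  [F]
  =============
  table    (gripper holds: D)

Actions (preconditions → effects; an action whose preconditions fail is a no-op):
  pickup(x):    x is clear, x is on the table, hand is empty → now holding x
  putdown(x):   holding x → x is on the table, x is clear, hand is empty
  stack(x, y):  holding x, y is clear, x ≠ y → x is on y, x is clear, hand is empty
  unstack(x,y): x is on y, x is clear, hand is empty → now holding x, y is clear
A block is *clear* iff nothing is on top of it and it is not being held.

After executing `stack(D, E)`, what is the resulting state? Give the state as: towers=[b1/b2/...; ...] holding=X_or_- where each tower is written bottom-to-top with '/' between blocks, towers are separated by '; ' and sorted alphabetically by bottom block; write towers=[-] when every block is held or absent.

before: towers=[C/A/G/B; E; F] holding=D
pre[stack(D, E)]: holding(D) yes, clear(E) yes, D≠E yes
all met → apply stack(D, E)
after:  towers=[C/A/G/B; E/D; F] holding=-

towers=[C/A/G/B; E/D; F] holding=-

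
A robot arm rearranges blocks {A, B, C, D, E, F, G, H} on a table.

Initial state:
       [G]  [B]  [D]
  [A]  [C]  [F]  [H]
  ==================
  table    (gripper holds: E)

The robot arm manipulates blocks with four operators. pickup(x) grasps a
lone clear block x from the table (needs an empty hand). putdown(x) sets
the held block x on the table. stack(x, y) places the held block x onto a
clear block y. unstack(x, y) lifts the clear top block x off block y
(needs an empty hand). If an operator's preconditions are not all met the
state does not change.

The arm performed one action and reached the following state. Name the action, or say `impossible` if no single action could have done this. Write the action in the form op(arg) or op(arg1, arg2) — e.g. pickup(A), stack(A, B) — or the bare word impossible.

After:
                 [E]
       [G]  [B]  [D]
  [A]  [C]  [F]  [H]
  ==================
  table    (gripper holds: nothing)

stack(E, D)

target: towers=[A; C/G; F/B; H/D/E] holding=-
        putdown(E) → towers=[A; C/G; E; F/B; H/D] holding=-
       stack(E, G) → towers=[A; C/G/E; F/B; H/D] holding=-
       stack(E, A) → towers=[A/E; C/G; F/B; H/D] holding=-
       stack(E, B) → towers=[A; C/G; F/B/E; H/D] holding=-
       stack(E, D) → towers=[A; C/G; F/B; H/D/E] holding=-  ← match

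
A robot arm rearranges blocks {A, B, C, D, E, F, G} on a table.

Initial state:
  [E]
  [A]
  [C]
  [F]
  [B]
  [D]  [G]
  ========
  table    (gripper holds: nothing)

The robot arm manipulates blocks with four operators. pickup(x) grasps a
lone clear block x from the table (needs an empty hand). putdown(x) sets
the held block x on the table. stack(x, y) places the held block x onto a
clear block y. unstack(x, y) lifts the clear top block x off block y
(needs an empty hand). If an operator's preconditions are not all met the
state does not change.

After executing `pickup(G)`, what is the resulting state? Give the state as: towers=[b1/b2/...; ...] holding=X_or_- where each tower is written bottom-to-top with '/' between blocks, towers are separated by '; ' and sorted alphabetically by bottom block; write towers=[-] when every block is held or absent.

towers=[D/B/F/C/A/E] holding=G

before: towers=[D/B/F/C/A/E; G] holding=-
pre[pickup(G)]: clear(G) yes, ontable(G) yes, handempty yes
all met → apply pickup(G)
after:  towers=[D/B/F/C/A/E] holding=G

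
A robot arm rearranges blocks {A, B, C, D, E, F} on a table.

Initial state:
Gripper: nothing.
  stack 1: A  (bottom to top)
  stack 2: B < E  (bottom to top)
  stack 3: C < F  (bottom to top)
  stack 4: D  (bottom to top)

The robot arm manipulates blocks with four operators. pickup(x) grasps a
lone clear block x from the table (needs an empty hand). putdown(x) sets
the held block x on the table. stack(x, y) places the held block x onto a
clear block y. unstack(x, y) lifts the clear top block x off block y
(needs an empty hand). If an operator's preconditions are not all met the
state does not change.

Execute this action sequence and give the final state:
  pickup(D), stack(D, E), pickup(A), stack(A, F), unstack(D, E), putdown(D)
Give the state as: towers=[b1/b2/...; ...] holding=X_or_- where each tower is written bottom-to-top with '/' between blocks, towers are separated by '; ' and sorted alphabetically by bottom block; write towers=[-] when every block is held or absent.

step 1 (pickup(D)): towers=[A; B/E; C/F] holding=D
step 2 (stack(D, E)): towers=[A; B/E/D; C/F] holding=-
step 3 (pickup(A)): towers=[B/E/D; C/F] holding=A
step 4 (stack(A, F)): towers=[B/E/D; C/F/A] holding=-
step 5 (unstack(D, E)): towers=[B/E; C/F/A] holding=D
step 6 (putdown(D)): towers=[B/E; C/F/A; D] holding=-

towers=[B/E; C/F/A; D] holding=-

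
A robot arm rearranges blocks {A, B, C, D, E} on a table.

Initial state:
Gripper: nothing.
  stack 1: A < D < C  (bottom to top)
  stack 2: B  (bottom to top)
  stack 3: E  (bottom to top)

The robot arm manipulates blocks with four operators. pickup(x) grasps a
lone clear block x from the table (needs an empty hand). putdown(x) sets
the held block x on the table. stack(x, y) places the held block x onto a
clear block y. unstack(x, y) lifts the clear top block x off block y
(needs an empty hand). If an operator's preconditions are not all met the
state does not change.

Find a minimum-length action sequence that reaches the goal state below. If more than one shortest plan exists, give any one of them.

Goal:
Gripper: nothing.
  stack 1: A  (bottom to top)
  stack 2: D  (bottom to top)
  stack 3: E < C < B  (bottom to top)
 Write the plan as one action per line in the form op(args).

step 1 (unstack(C, D)): towers=[A/D; B; E] holding=C
step 2 (stack(C, E)): towers=[A/D; B; E/C] holding=-
step 3 (pickup(B)): towers=[A/D; E/C] holding=B
step 4 (stack(B, C)): towers=[A/D; E/C/B] holding=-
step 5 (unstack(D, A)): towers=[A; E/C/B] holding=D
step 6 (putdown(D)): towers=[A; D; E/C/B] holding=-
goal check: towers=[A; D; E/C/B] holding=- — reached (length 6, optimal by BFS)

unstack(C, D)
stack(C, E)
pickup(B)
stack(B, C)
unstack(D, A)
putdown(D)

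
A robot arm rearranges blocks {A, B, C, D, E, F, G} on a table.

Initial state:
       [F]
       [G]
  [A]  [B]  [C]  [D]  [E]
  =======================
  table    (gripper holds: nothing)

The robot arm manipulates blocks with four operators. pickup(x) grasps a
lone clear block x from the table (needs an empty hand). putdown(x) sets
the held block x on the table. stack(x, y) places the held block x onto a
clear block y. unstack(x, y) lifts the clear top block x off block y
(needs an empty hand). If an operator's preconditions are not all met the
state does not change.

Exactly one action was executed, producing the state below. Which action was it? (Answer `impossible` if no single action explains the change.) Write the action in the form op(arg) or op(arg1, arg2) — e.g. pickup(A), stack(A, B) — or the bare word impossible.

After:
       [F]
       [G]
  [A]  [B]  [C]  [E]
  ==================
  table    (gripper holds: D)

pickup(D)

target: towers=[A; B/G/F; C; E] holding=D
     unstack(F, G) → towers=[A; B/G; C; D; E] holding=F
         pickup(D) → towers=[A; B/G/F; C; E] holding=D  ← match
         pickup(A) → towers=[B/G/F; C; D; E] holding=A
         pickup(E) → towers=[A; B/G/F; C; D] holding=E
         pickup(C) → towers=[A; B/G/F; D; E] holding=C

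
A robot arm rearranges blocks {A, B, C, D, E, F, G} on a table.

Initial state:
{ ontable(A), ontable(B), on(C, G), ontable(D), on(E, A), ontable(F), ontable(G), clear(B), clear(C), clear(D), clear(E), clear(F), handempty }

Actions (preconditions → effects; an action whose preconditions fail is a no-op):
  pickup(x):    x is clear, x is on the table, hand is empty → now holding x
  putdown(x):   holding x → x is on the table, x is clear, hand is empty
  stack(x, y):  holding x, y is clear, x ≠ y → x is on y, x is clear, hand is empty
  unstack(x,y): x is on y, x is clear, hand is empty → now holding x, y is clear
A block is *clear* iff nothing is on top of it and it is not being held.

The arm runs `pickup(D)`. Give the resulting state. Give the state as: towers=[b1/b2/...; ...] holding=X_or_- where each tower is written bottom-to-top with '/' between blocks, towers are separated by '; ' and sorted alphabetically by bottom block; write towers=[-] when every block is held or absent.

before: towers=[A/E; B; D; F; G/C] holding=-
pre[pickup(D)]: clear(D) ✓, ontable(D) ✓, handempty ✓
all met → apply pickup(D)
after:  towers=[A/E; B; F; G/C] holding=D

towers=[A/E; B; F; G/C] holding=D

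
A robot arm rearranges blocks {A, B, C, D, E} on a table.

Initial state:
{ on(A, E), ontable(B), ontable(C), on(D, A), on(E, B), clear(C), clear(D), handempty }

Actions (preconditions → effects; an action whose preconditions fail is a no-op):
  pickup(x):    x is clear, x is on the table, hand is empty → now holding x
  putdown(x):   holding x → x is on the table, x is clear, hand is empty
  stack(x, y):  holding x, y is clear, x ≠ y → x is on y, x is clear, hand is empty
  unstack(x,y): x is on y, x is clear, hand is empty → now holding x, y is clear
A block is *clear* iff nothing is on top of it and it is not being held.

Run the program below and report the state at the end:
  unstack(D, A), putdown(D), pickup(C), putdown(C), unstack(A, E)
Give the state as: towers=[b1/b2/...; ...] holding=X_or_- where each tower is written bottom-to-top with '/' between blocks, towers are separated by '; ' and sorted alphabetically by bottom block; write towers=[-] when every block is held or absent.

towers=[B/E; C; D] holding=A

step 1 (unstack(D, A)): towers=[B/E/A; C] holding=D
step 2 (putdown(D)): towers=[B/E/A; C; D] holding=-
step 3 (pickup(C)): towers=[B/E/A; D] holding=C
step 4 (putdown(C)): towers=[B/E/A; C; D] holding=-
step 5 (unstack(A, E)): towers=[B/E; C; D] holding=A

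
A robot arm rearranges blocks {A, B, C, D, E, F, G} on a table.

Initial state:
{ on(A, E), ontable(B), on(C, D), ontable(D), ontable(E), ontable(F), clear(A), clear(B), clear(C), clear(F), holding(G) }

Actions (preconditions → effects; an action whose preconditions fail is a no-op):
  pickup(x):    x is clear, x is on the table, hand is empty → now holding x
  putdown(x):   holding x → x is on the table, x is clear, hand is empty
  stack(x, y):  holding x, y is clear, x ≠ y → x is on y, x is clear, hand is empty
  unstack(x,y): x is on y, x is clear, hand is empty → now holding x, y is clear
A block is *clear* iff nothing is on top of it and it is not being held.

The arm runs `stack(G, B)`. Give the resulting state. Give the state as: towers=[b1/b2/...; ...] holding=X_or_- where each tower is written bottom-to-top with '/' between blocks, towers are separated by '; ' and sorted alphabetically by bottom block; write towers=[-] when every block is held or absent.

towers=[B/G; D/C; E/A; F] holding=-

before: towers=[B; D/C; E/A; F] holding=G
pre[stack(G, B)]: holding(G) yes, clear(B) yes, G≠B yes
all met → apply stack(G, B)
after:  towers=[B/G; D/C; E/A; F] holding=-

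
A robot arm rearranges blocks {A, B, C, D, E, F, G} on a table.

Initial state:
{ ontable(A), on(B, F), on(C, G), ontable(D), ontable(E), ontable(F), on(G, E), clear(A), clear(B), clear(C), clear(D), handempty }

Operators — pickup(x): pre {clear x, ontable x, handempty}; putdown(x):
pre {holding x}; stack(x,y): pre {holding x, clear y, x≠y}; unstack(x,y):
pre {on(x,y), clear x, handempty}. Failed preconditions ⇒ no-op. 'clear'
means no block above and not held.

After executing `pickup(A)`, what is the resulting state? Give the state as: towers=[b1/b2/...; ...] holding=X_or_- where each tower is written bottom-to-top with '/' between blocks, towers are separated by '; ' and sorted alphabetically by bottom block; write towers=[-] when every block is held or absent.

before: towers=[A; D; E/G/C; F/B] holding=-
pre[pickup(A)]: clear(A) ✓, ontable(A) ✓, handempty ✓
all met → apply pickup(A)
after:  towers=[D; E/G/C; F/B] holding=A

towers=[D; E/G/C; F/B] holding=A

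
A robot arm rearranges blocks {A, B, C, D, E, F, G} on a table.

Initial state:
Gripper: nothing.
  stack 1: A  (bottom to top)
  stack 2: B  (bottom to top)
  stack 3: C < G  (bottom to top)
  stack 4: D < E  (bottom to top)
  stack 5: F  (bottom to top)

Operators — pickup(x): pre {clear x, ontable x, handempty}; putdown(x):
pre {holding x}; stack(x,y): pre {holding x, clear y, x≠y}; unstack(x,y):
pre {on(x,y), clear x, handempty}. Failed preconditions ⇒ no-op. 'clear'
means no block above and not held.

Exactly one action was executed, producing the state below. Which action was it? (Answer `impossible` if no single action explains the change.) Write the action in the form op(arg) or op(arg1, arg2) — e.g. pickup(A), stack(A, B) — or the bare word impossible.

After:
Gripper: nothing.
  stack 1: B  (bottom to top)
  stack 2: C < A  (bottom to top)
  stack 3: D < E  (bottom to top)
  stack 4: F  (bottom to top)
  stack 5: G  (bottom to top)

target: towers=[B; C/A; D/E; F; G] holding=-
         pickup(B) → towers=[A; C/G; D/E; F] holding=B
         pickup(F) → towers=[A; B; C/G; D/E] holding=F
     unstack(G, C) → towers=[A; B; C; D/E; F] holding=G
         pickup(A) → towers=[B; C/G; D/E; F] holding=A
     unstack(E, D) → towers=[A; B; C/G; D; F] holding=E
none of the 5 applicable actions match → impossible

impossible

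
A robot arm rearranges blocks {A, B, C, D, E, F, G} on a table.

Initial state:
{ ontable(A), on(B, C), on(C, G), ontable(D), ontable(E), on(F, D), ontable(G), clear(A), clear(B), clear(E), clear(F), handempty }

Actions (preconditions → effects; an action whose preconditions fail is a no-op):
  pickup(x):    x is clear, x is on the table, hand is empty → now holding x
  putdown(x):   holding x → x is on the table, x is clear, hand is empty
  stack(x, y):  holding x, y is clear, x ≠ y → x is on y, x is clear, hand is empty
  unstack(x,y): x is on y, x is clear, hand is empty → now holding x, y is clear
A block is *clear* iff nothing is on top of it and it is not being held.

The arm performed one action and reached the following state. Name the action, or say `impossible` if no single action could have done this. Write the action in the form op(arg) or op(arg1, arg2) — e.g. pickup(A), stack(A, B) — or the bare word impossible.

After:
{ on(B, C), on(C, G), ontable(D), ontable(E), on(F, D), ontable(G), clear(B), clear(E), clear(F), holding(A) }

target: towers=[D/F; E; G/C/B] holding=A
     unstack(B, C) → towers=[A; D/F; E; G/C] holding=B
     unstack(F, D) → towers=[A; D; E; G/C/B] holding=F
         pickup(A) → towers=[D/F; E; G/C/B] holding=A  ← match
         pickup(E) → towers=[A; D/F; G/C/B] holding=E

pickup(A)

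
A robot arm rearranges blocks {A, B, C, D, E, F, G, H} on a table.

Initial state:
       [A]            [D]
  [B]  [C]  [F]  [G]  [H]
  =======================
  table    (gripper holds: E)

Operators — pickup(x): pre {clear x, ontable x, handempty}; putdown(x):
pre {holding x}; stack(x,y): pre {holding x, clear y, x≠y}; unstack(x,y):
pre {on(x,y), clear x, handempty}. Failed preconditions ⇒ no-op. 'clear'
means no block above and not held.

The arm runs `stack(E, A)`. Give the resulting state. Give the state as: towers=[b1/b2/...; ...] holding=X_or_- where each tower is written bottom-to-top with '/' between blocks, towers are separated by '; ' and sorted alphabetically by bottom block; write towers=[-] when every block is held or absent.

before: towers=[B; C/A; F; G; H/D] holding=E
pre[stack(E, A)]: holding(E) yes, clear(A) yes, E≠A yes
all met → apply stack(E, A)
after:  towers=[B; C/A/E; F; G; H/D] holding=-

towers=[B; C/A/E; F; G; H/D] holding=-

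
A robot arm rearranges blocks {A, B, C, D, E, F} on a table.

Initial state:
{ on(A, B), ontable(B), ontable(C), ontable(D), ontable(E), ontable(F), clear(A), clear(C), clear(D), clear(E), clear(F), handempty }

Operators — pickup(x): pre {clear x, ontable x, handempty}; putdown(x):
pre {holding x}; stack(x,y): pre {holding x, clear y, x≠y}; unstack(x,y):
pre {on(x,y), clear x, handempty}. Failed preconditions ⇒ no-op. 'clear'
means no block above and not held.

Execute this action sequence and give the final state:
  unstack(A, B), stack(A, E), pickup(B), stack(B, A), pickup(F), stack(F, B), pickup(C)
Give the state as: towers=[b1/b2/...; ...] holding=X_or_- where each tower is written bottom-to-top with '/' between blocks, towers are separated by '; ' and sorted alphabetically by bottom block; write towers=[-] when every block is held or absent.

step 1 (unstack(A, B)): towers=[B; C; D; E; F] holding=A
step 2 (stack(A, E)): towers=[B; C; D; E/A; F] holding=-
step 3 (pickup(B)): towers=[C; D; E/A; F] holding=B
step 4 (stack(B, A)): towers=[C; D; E/A/B; F] holding=-
step 5 (pickup(F)): towers=[C; D; E/A/B] holding=F
step 6 (stack(F, B)): towers=[C; D; E/A/B/F] holding=-
step 7 (pickup(C)): towers=[D; E/A/B/F] holding=C

towers=[D; E/A/B/F] holding=C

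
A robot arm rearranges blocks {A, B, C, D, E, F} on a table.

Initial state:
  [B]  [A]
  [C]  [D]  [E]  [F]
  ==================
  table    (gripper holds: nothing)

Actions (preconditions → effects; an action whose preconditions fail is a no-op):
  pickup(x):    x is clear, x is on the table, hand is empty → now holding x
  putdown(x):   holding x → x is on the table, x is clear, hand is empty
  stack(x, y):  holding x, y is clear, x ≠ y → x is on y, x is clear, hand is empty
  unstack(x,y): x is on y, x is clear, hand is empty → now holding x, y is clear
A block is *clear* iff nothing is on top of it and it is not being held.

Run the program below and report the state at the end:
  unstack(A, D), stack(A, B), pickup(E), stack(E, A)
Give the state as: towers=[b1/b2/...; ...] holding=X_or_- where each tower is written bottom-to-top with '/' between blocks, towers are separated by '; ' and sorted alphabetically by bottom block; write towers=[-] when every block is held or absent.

step 1 (unstack(A, D)): towers=[C/B; D; E; F] holding=A
step 2 (stack(A, B)): towers=[C/B/A; D; E; F] holding=-
step 3 (pickup(E)): towers=[C/B/A; D; F] holding=E
step 4 (stack(E, A)): towers=[C/B/A/E; D; F] holding=-

towers=[C/B/A/E; D; F] holding=-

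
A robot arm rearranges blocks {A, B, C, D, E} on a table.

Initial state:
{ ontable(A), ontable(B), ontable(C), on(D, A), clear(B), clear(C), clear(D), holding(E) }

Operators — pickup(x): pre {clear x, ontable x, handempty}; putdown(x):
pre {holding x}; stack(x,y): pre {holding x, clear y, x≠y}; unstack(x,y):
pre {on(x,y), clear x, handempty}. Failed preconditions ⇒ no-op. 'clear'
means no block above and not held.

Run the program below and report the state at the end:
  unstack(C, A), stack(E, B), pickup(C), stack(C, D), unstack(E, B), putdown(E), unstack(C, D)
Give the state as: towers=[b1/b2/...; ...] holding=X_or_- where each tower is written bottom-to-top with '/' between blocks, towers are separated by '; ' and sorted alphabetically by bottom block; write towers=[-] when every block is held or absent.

towers=[A/D; B; E] holding=C

step 1 (unstack(C, A)) [no-op]: towers=[A/D; B; C] holding=E
step 2 (stack(E, B)): towers=[A/D; B/E; C] holding=-
step 3 (pickup(C)): towers=[A/D; B/E] holding=C
step 4 (stack(C, D)): towers=[A/D/C; B/E] holding=-
step 5 (unstack(E, B)): towers=[A/D/C; B] holding=E
step 6 (putdown(E)): towers=[A/D/C; B; E] holding=-
step 7 (unstack(C, D)): towers=[A/D; B; E] holding=C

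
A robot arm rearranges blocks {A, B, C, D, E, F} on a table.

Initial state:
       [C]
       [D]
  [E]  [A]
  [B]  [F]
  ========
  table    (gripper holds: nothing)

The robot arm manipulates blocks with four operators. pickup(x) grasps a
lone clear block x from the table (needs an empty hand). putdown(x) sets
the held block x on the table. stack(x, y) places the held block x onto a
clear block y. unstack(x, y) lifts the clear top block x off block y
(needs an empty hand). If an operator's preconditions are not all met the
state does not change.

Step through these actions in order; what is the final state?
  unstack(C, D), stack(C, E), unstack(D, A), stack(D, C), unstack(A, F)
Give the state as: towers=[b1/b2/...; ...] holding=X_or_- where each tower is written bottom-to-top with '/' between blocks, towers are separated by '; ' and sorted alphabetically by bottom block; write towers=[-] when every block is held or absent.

towers=[B/E/C/D; F] holding=A

step 1 (unstack(C, D)): towers=[B/E; F/A/D] holding=C
step 2 (stack(C, E)): towers=[B/E/C; F/A/D] holding=-
step 3 (unstack(D, A)): towers=[B/E/C; F/A] holding=D
step 4 (stack(D, C)): towers=[B/E/C/D; F/A] holding=-
step 5 (unstack(A, F)): towers=[B/E/C/D; F] holding=A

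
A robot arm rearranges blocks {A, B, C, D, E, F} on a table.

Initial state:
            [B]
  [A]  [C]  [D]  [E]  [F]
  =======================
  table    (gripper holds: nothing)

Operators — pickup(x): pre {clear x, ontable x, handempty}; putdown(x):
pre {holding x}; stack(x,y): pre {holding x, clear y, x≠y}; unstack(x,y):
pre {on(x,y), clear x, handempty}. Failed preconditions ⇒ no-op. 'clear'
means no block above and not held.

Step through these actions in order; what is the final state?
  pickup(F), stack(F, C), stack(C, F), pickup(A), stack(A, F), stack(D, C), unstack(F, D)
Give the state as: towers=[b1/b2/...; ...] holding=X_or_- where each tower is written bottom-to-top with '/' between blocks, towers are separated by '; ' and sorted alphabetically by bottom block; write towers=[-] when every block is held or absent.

step 1 (pickup(F)): towers=[A; C; D/B; E] holding=F
step 2 (stack(F, C)): towers=[A; C/F; D/B; E] holding=-
step 3 (stack(C, F)) [no-op]: towers=[A; C/F; D/B; E] holding=-
step 4 (pickup(A)): towers=[C/F; D/B; E] holding=A
step 5 (stack(A, F)): towers=[C/F/A; D/B; E] holding=-
step 6 (stack(D, C)) [no-op]: towers=[C/F/A; D/B; E] holding=-
step 7 (unstack(F, D)) [no-op]: towers=[C/F/A; D/B; E] holding=-

towers=[C/F/A; D/B; E] holding=-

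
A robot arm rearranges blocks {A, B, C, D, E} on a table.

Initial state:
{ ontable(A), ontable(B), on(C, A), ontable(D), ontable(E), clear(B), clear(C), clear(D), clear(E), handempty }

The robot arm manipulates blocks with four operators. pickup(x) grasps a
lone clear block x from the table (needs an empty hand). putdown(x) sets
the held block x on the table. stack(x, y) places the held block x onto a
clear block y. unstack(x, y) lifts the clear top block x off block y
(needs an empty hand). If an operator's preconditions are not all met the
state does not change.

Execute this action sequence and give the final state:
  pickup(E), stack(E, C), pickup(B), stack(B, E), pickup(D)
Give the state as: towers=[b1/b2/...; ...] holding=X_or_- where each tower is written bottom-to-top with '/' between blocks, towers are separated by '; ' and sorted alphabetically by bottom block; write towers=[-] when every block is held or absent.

towers=[A/C/E/B] holding=D

step 1 (pickup(E)): towers=[A/C; B; D] holding=E
step 2 (stack(E, C)): towers=[A/C/E; B; D] holding=-
step 3 (pickup(B)): towers=[A/C/E; D] holding=B
step 4 (stack(B, E)): towers=[A/C/E/B; D] holding=-
step 5 (pickup(D)): towers=[A/C/E/B] holding=D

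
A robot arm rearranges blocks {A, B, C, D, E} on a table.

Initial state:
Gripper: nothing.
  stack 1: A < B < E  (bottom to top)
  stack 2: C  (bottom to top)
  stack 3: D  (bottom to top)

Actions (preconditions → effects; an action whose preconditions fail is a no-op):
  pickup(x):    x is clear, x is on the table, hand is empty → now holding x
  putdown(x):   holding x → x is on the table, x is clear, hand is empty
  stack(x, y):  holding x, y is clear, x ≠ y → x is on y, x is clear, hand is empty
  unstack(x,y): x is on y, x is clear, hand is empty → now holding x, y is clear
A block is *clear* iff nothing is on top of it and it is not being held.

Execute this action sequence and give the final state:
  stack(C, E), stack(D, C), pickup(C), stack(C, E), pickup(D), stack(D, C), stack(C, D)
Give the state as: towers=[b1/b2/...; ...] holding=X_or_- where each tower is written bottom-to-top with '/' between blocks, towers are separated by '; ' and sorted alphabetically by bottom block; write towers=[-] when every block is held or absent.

towers=[A/B/E/C/D] holding=-

step 1 (stack(C, E)) [no-op]: towers=[A/B/E; C; D] holding=-
step 2 (stack(D, C)) [no-op]: towers=[A/B/E; C; D] holding=-
step 3 (pickup(C)): towers=[A/B/E; D] holding=C
step 4 (stack(C, E)): towers=[A/B/E/C; D] holding=-
step 5 (pickup(D)): towers=[A/B/E/C] holding=D
step 6 (stack(D, C)): towers=[A/B/E/C/D] holding=-
step 7 (stack(C, D)) [no-op]: towers=[A/B/E/C/D] holding=-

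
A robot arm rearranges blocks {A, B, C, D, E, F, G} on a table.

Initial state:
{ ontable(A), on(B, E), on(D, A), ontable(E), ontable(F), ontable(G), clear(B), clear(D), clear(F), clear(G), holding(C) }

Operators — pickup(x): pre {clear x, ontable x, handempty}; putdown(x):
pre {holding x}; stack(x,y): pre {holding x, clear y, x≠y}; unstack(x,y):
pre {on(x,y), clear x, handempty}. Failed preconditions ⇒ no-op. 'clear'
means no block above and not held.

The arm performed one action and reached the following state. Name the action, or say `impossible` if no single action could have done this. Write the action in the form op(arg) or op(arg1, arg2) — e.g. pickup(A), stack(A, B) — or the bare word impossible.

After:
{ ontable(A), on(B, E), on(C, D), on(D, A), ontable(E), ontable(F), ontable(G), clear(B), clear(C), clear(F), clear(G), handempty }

target: towers=[A/D/C; E/B; F; G] holding=-
        putdown(C) → towers=[A/D; C; E/B; F; G] holding=-
       stack(C, B) → towers=[A/D; E/B/C; F; G] holding=-
       stack(C, F) → towers=[A/D; E/B; F/C; G] holding=-
       stack(C, G) → towers=[A/D; E/B; F; G/C] holding=-
       stack(C, D) → towers=[A/D/C; E/B; F; G] holding=-  ← match

stack(C, D)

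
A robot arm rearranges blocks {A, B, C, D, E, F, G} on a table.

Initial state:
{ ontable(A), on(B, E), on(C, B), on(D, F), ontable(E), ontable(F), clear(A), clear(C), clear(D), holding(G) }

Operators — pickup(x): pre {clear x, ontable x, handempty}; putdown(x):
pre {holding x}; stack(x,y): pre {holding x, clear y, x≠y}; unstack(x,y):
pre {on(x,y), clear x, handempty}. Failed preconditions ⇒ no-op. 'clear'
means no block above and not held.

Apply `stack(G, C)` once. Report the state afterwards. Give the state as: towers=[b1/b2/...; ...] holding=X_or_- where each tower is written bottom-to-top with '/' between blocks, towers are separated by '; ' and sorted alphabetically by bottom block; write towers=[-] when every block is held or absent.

towers=[A; E/B/C/G; F/D] holding=-

before: towers=[A; E/B/C; F/D] holding=G
pre[stack(G, C)]: holding(G) ✓, clear(C) ✓, G≠C ✓
all met → apply stack(G, C)
after:  towers=[A; E/B/C/G; F/D] holding=-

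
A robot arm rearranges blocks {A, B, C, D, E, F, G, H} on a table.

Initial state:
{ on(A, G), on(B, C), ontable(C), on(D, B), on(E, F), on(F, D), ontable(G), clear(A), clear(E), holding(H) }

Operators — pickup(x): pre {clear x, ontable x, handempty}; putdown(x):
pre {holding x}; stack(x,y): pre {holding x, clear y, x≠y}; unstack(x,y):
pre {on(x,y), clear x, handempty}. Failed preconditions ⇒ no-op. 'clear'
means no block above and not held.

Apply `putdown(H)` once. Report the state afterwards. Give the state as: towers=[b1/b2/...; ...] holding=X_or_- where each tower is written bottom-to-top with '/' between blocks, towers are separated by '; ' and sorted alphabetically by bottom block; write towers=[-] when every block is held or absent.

before: towers=[C/B/D/F/E; G/A] holding=H
pre[putdown(H)]: holding(H) ok
all met → apply putdown(H)
after:  towers=[C/B/D/F/E; G/A; H] holding=-

towers=[C/B/D/F/E; G/A; H] holding=-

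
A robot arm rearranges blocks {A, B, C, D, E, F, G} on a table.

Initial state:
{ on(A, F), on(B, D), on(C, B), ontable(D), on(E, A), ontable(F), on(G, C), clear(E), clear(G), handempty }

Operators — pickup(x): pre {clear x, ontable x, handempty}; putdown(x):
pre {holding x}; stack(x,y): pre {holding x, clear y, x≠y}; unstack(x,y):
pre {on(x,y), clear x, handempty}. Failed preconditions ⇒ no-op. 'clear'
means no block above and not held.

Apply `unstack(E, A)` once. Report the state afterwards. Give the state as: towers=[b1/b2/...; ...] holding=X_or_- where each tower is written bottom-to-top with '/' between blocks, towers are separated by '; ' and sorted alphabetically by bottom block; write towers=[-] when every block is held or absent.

towers=[D/B/C/G; F/A] holding=E

before: towers=[D/B/C/G; F/A/E] holding=-
pre[unstack(E, A)]: on(E,A) ✓, clear(E) ✓, handempty ✓
all met → apply unstack(E, A)
after:  towers=[D/B/C/G; F/A] holding=E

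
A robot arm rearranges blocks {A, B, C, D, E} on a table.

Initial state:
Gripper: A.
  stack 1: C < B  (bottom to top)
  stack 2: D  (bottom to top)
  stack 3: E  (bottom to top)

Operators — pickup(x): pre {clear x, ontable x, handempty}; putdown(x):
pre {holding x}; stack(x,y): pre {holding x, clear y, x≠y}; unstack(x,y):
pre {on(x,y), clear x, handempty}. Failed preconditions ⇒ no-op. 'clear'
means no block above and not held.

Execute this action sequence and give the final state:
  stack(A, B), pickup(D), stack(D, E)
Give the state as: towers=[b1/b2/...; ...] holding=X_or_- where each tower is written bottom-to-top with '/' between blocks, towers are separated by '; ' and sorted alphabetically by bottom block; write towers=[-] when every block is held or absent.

towers=[C/B/A; E/D] holding=-

step 1 (stack(A, B)): towers=[C/B/A; D; E] holding=-
step 2 (pickup(D)): towers=[C/B/A; E] holding=D
step 3 (stack(D, E)): towers=[C/B/A; E/D] holding=-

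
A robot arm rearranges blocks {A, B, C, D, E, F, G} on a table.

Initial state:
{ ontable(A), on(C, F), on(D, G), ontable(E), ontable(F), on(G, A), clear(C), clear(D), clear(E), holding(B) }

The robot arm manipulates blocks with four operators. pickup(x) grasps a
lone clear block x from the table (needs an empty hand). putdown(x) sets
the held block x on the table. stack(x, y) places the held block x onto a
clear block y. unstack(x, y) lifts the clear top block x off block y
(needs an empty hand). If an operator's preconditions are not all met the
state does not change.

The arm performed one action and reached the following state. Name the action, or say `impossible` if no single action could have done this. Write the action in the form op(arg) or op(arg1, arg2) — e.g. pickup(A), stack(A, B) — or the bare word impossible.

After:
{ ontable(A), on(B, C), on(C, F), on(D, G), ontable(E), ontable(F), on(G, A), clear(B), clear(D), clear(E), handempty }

target: towers=[A/G/D; E; F/C/B] holding=-
        putdown(B) → towers=[A/G/D; B; E; F/C] holding=-
       stack(B, D) → towers=[A/G/D/B; E; F/C] holding=-
       stack(B, E) → towers=[A/G/D; E/B; F/C] holding=-
       stack(B, C) → towers=[A/G/D; E; F/C/B] holding=-  ← match

stack(B, C)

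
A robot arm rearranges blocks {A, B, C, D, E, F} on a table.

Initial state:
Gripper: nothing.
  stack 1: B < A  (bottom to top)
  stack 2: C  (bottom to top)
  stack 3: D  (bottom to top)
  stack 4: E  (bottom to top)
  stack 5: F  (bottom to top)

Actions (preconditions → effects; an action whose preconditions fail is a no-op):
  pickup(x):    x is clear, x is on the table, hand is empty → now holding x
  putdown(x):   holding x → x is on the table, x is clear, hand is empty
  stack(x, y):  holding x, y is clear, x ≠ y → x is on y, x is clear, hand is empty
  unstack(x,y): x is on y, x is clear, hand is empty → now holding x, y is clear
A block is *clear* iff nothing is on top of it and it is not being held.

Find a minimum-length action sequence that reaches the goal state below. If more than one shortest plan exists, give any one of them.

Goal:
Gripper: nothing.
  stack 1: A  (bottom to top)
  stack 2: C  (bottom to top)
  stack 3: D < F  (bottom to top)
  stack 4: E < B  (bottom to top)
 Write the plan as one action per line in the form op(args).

step 1 (pickup(F)): towers=[B/A; C; D; E] holding=F
step 2 (stack(F, D)): towers=[B/A; C; D/F; E] holding=-
step 3 (unstack(A, B)): towers=[B; C; D/F; E] holding=A
step 4 (putdown(A)): towers=[A; B; C; D/F; E] holding=-
step 5 (pickup(B)): towers=[A; C; D/F; E] holding=B
step 6 (stack(B, E)): towers=[A; C; D/F; E/B] holding=-
goal check: towers=[A; C; D/F; E/B] holding=- — reached (length 6, optimal by BFS)

pickup(F)
stack(F, D)
unstack(A, B)
putdown(A)
pickup(B)
stack(B, E)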